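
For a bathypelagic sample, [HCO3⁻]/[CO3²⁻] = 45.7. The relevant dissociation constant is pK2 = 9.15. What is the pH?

From K2 = [H⁺][CO3²⁻]/[HCO3⁻]:  pH = pK2 − log₁₀([HCO3⁻]/[CO3²⁻])
log₁₀(45.7) = +1.660
pH = 9.15 − (+1.660) = 7.49

pH = 7.49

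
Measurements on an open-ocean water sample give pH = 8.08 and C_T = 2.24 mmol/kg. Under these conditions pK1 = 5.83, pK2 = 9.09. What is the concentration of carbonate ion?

[CO3²⁻] = 0.198 mmol/kg

α₂ = 1 / (1 + [H⁺]/K2 + [H⁺]²/(K1K2)) = 1 / (1 + 10^+1.01 + 10^-1.24)
   = 1 / (1 + 10.233 + 0.057544) = 1/11.290 = 0.08857
[CO3²⁻] = α₂ × DIC = 0.08857 × 2.24 = 0.198 mmol/kg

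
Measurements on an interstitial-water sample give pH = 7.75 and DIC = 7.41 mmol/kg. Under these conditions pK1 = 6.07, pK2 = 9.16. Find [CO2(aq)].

α₀ = 1 / (1 + K1/[H⁺] + K1K2/[H⁺]²) = 1 / (1 + 10^+1.68 + 10^+0.27)
   = 1 / (1 + 47.863 + 1.8621) = 1/50.725 = 0.01971
[CO2*] = α₀ × DIC = 0.01971 × 7.41 = 0.146 mmol/kg

[CO2*] = 0.146 mmol/kg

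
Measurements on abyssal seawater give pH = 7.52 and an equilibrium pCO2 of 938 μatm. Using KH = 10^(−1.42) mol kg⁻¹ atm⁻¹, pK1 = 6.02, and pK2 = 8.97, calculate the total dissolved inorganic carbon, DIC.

DIC = 1.20 mmol/kg

[CO2*] = KH · pCO2 = 10^(−1.42) × 938×10^-6 = 3.566×10^-5 mol/kg
α₀ = 1/(1 + K1/[H⁺] + K1K2/[H⁺]²) = 1/(1 + 10^+1.50 + 10^+0.05) = 0.02963
DIC = [CO2*]/α₀ = 3.566×10^-5 / 0.02963 = 1.20 mmol/kg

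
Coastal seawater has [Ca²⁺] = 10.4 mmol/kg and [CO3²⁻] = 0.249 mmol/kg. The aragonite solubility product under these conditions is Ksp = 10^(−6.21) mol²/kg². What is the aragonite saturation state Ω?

Ksp = 10^(−6.21) = 6.166×10^-7
Ω = [Ca²⁺][CO3²⁻]/Ksp = (10.4×10^-3)(0.249×10^-3) / 6.166×10^-7 = 4.20

Ω = 4.20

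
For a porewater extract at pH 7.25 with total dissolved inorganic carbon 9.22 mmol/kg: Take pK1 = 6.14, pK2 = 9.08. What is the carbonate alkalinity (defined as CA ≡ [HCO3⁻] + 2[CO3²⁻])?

CA = 8.69 mmol/kg

CA = [HCO3⁻] + 2[CO3²⁻] = (α₁ + 2α₂)·DIC
At pH 7.25: [H⁺]/K1 = 10^-1.11 = 0.077625, K2/[H⁺] = 10^-1.83 = 0.014791
α₁ = 1/(1 + 0.077625 + 0.014791) = 1/1.0924 = 0.9154; α₂ = α₁·K2/[H⁺] = 0.01354
α₁ + 2α₂ = 0.9425
CA = 0.9425 × 9.22 = 8.69 mmol/kg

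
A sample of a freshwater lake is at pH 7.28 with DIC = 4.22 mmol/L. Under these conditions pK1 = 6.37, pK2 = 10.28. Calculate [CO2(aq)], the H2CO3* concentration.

[CO2*] = 0.462 mmol/L

α₀ = 1 / (1 + K1/[H⁺] + K1K2/[H⁺]²) = 1 / (1 + 10^+0.91 + 10^-2.09)
   = 1 / (1 + 8.1283 + 0.0081283) = 1/9.1364 = 0.1095
[CO2*] = α₀ × DIC = 0.1095 × 4.22 = 0.462 mmol/L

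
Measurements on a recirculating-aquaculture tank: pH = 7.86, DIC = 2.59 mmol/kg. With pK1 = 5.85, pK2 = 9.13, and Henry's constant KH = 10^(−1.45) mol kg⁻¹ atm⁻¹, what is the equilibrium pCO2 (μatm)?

α₀ = 1 / (1 + K1/[H⁺] + K1K2/[H⁺]²) = 1 / (1 + 10^+2.01 + 10^+0.74)
   = 1 / (1 + 102.33 + 5.4954) = 1/108.82 = 0.009189
[CO2*] = α₀ × DIC = 0.009189 × 2.59 = 0.02380 mmol/kg
pCO2 = [CO2*]/KH = 2.380×10^-5 / 3.548×10^-2 = 671 μatm

pCO2 = 671 μatm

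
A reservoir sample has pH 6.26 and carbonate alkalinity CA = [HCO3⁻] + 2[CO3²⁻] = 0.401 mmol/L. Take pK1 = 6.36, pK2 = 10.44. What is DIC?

CA = [HCO3⁻] + 2[CO3²⁻] = (α₁ + 2α₂)·DIC
At pH 6.26: [H⁺]/K1 = 10^0.10 = 1.2589, K2/[H⁺] = 10^-4.18 = 6.6069×10^-5
α₁ = 1/(1 + 1.2589 + 6.6069×10^-5) = 1/2.2590 = 0.4427; α₂ = α₁·K2/[H⁺] = 2.925×10^-5
α₁ + 2α₂ = 0.4427
DIC = CA / (α₁ + 2α₂) = 0.401 / 0.4427 = 0.906 mmol/L

DIC = 0.906 mmol/L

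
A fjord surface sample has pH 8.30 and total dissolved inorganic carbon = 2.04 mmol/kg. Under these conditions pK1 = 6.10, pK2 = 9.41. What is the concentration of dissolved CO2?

[CO2*] = 11.9 μmol/kg

α₀ = 1 / (1 + K1/[H⁺] + K1K2/[H⁺]²) = 1 / (1 + 10^+2.20 + 10^+1.09)
   = 1 / (1 + 158.49 + 12.303) = 1/171.79 = 0.005821
[CO2*] = α₀ × DIC = 0.005821 × 2.04 = 0.0119 mmol/kg = 11.9 μmol/kg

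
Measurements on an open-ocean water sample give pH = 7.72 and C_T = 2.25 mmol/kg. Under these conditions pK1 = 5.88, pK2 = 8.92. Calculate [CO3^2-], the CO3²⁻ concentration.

α₂ = 1 / (1 + [H⁺]/K2 + [H⁺]²/(K1K2)) = 1 / (1 + 10^+1.20 + 10^-0.64)
   = 1 / (1 + 15.849 + 0.22909) = 1/17.078 = 0.05855
[CO3²⁻] = α₂ × DIC = 0.05855 × 2.25 = 0.132 mmol/kg

[CO3²⁻] = 0.132 mmol/kg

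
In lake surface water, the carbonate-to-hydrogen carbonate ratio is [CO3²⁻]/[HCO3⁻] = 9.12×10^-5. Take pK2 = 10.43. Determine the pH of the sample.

From K2 = [H⁺][CO3²⁻]/[HCO3⁻]:  pH = pK2 + log₁₀([CO3²⁻]/[HCO3⁻])
log₁₀(9.12×10^-5) = -4.040
pH = 10.43 + (-4.040) = 6.39

pH = 6.39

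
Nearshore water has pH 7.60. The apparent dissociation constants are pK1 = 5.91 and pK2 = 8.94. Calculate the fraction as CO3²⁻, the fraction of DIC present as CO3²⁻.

α₂ = 1 / (1 + [H⁺]/K2 + [H⁺]²/(K1K2)) = 1 / (1 + 10^+1.34 + 10^-0.35)
   = 1 / (1 + 21.878 + 0.44668) = 1/23.324 = 0.04287

α₂ = 0.0429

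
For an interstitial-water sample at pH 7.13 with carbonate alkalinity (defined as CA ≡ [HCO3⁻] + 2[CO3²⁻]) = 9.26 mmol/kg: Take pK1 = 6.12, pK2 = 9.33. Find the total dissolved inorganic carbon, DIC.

CA = [HCO3⁻] + 2[CO3²⁻] = (α₁ + 2α₂)·DIC
At pH 7.13: [H⁺]/K1 = 10^-1.01 = 0.097724, K2/[H⁺] = 10^-2.20 = 0.0063096
α₁ = 1/(1 + 0.097724 + 0.0063096) = 1/1.1040 = 0.9058; α₂ = α₁·K2/[H⁺] = 0.005715
α₁ + 2α₂ = 0.9172
DIC = CA / (α₁ + 2α₂) = 9.26 / 0.9172 = 10.1 mmol/kg

DIC = 10.1 mmol/kg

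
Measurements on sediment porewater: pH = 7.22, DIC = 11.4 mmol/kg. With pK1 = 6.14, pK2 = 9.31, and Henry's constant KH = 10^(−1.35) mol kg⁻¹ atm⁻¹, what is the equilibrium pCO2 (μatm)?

pCO2 = 1.95×10^4 μatm

α₀ = 1 / (1 + K1/[H⁺] + K1K2/[H⁺]²) = 1 / (1 + 10^+1.08 + 10^-1.01)
   = 1 / (1 + 12.023 + 0.097724) = 1/13.120 = 0.07622
[CO2*] = α₀ × DIC = 0.07622 × 11.4 = 0.8689 mmol/kg
pCO2 = [CO2*]/KH = 8.689×10^-4 / 4.467×10^-2 = 1.95×10^4 μatm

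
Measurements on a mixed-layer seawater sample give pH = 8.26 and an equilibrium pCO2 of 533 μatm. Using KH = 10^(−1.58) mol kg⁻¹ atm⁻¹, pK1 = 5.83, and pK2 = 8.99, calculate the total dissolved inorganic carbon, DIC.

[CO2*] = KH · pCO2 = 10^(−1.58) × 533×10^-6 = 1.402×10^-5 mol/kg
α₀ = 1/(1 + K1/[H⁺] + K1K2/[H⁺]²) = 1/(1 + 10^+2.43 + 10^+1.70) = 0.003122
DIC = [CO2*]/α₀ = 1.402×10^-5 / 0.003122 = 4.49 mmol/kg

DIC = 4.49 mmol/kg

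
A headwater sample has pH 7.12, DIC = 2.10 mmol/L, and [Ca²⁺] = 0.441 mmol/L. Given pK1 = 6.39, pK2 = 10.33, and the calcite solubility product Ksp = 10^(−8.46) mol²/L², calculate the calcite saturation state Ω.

α₂ = 1 / (1 + [H⁺]/K2 + [H⁺]²/(K1K2)) = 1 / (1 + 10^+3.21 + 10^+2.48)
   = 1 / (1 + 1621.8 + 302.00) = 1/1924.8 = 0.0005195
[CO3²⁻] = α₂ × DIC = 0.0005195 × 2.10 = 0.001091 mmol/L = 1.091 μmol/L
Ksp = 10^(−8.46) = 3.467×10^-9
Ω = [Ca²⁺][CO3²⁻]/Ksp = (0.441×10^-3)(1.091×10^-6) / 3.467×10^-9 = 0.139

Ω = 0.139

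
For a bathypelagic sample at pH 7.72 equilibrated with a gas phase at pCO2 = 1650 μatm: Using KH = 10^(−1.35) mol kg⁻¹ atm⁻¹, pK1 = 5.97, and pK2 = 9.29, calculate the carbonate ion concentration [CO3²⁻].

[CO3²⁻] = 0.112 mmol/kg

[CO2*] = KH · pCO2 = 10^(−1.35) × 1650×10^-6 = 7.370×10^-5 mol/kg
α₀ = 1/(1 + K1/[H⁺] + K1K2/[H⁺]²) = 1/(1 + 10^+1.75 + 10^+0.18) = 0.01702
DIC = [CO2*]/α₀ = 7.370×10^-5 / 0.01702 = 4.330 mmol/kg
[CO3²⁻] = α₂·DIC; α₂ = 0.02576, so [CO3²⁻] = 0.02576 × 4.330 = 0.112 mmol/kg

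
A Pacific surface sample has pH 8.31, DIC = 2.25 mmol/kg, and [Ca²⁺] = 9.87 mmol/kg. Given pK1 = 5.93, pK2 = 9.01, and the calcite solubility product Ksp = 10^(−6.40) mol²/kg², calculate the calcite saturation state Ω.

α₂ = 1 / (1 + [H⁺]/K2 + [H⁺]²/(K1K2)) = 1 / (1 + 10^+0.70 + 10^-1.68)
   = 1 / (1 + 5.0119 + 0.020893) = 1/6.0328 = 0.1658
[CO3²⁻] = α₂ × DIC = 0.1658 × 2.25 = 0.3730 mmol/kg
Ksp = 10^(−6.40) = 3.981×10^-7
Ω = [Ca²⁺][CO3²⁻]/Ksp = (9.87×10^-3)(3.730×10^-4) / 3.981×10^-7 = 9.25

Ω = 9.25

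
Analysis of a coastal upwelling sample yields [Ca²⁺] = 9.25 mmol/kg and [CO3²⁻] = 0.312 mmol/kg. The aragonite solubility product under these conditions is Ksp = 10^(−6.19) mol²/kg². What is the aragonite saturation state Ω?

Ksp = 10^(−6.19) = 6.457×10^-7
Ω = [Ca²⁺][CO3²⁻]/Ksp = (9.25×10^-3)(0.312×10^-3) / 6.457×10^-7 = 4.47

Ω = 4.47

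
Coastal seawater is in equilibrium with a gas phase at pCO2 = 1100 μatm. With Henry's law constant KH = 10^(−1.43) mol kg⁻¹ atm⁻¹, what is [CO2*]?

KH = 10^(−1.43) = 3.715×10^-2 mol kg⁻¹ atm⁻¹
[CO2*] = KH · pCO2 = 3.715×10^-2 × 1100×10^-6 atm = 4.09×10^-5 mol/kg

[CO2*] = 40.9 μmol/kg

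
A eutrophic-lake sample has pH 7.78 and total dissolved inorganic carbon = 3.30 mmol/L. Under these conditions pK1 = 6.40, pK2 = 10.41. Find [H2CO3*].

α₀ = 1 / (1 + K1/[H⁺] + K1K2/[H⁺]²) = 1 / (1 + 10^+1.38 + 10^-1.25)
   = 1 / (1 + 23.988 + 0.056234) = 1/25.045 = 0.03993
[CO2*] = α₀ × DIC = 0.03993 × 3.30 = 0.132 mmol/L

[CO2*] = 0.132 mmol/L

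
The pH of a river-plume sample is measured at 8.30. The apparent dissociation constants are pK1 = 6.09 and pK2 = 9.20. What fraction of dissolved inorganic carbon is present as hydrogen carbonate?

α₁ = 1 / (1 + [H⁺]/K1 + K2/[H⁺]) = 1 / (1 + 10^-2.21 + 10^-0.90)
   = 1 / (1 + 0.0061660 + 0.12589) = 1/1.1321 = 0.8833

α₁ = 0.883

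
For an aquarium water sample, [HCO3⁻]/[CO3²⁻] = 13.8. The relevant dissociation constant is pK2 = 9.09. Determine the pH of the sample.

pH = 7.95

From K2 = [H⁺][CO3²⁻]/[HCO3⁻]:  pH = pK2 − log₁₀([HCO3⁻]/[CO3²⁻])
log₁₀(13.8) = +1.140
pH = 9.09 − (+1.140) = 7.95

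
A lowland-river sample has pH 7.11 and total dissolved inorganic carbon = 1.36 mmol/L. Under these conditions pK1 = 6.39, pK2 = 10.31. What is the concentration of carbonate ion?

α₂ = 1 / (1 + [H⁺]/K2 + [H⁺]²/(K1K2)) = 1 / (1 + 10^+3.20 + 10^+2.48)
   = 1 / (1 + 1584.9 + 302.00) = 1/1887.9 = 0.0005297
[CO3²⁻] = α₂ × DIC = 0.0005297 × 1.36 = 0.000720 mmol/L = 0.720 μmol/L

[CO3²⁻] = 0.720 μmol/L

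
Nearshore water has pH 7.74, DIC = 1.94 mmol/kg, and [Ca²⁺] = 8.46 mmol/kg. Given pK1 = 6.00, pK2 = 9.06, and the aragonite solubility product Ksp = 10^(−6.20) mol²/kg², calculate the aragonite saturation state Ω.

α₂ = 1 / (1 + [H⁺]/K2 + [H⁺]²/(K1K2)) = 1 / (1 + 10^+1.32 + 10^-0.42)
   = 1 / (1 + 20.893 + 0.38019) = 1/22.273 = 0.04490
[CO3²⁻] = α₂ × DIC = 0.04490 × 1.94 = 0.08710 mmol/kg
Ksp = 10^(−6.20) = 6.310×10^-7
Ω = [Ca²⁺][CO3²⁻]/Ksp = (8.46×10^-3)(8.710×10^-5) / 6.310×10^-7 = 1.17

Ω = 1.17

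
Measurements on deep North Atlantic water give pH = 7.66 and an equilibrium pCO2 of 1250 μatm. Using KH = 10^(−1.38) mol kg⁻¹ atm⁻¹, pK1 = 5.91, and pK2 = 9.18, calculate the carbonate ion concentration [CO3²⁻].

[CO2*] = KH · pCO2 = 10^(−1.38) × 1250×10^-6 = 5.211×10^-5 mol/kg
α₀ = 1/(1 + K1/[H⁺] + K1K2/[H⁺]²) = 1/(1 + 10^+1.75 + 10^+0.23) = 0.01697
DIC = [CO2*]/α₀ = 5.211×10^-5 / 0.01697 = 3.071 mmol/kg
[CO3²⁻] = α₂·DIC; α₂ = 0.02882, so [CO3²⁻] = 0.02882 × 3.071 = 0.0885 mmol/kg

[CO3²⁻] = 0.0885 mmol/kg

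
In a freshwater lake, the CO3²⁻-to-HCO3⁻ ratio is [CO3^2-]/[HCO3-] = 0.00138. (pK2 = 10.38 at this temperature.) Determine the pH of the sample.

From K2 = [H⁺][CO3^2-]/[HCO3-]:  pH = pK2 + log₁₀([CO3^2-]/[HCO3-])
log₁₀(0.00138) = -2.860
pH = 10.38 + (-2.860) = 7.52

pH = 7.52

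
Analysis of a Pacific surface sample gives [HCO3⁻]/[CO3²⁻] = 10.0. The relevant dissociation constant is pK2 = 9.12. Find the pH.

pH = 8.12

From K2 = [H⁺][CO3²⁻]/[HCO3⁻]:  pH = pK2 − log₁₀([HCO3⁻]/[CO3²⁻])
log₁₀(10.0) = +1.000
pH = 9.12 − (+1.000) = 8.12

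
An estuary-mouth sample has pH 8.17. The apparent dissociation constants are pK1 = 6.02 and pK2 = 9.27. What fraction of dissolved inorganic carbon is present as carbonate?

α₂ = 0.0731

α₂ = 1 / (1 + [H⁺]/K2 + [H⁺]²/(K1K2)) = 1 / (1 + 10^+1.10 + 10^-1.05)
   = 1 / (1 + 12.589 + 0.089125) = 1/13.678 = 0.07311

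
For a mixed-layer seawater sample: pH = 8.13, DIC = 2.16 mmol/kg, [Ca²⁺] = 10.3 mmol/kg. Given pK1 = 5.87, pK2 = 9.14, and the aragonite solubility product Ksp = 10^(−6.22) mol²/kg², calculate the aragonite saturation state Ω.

α₂ = 1 / (1 + [H⁺]/K2 + [H⁺]²/(K1K2)) = 1 / (1 + 10^+1.01 + 10^-1.25)
   = 1 / (1 + 10.233 + 0.056234) = 1/11.289 = 0.08858
[CO3²⁻] = α₂ × DIC = 0.08858 × 2.16 = 0.1913 mmol/kg
Ksp = 10^(−6.22) = 6.026×10^-7
Ω = [Ca²⁺][CO3²⁻]/Ksp = (10.3×10^-3)(1.913×10^-4) / 6.026×10^-7 = 3.27

Ω = 3.27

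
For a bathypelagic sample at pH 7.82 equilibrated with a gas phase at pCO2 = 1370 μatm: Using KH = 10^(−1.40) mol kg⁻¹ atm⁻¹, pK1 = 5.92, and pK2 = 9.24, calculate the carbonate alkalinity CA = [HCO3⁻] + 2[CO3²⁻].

[CO2*] = KH · pCO2 = 10^(−1.40) × 1370×10^-6 = 5.454×10^-5 mol/kg
α₀ = 1/(1 + K1/[H⁺] + K1K2/[H⁺]²) = 1/(1 + 10^+1.90 + 10^+0.48) = 0.01198
DIC = [CO2*]/α₀ = 5.454×10^-5 / 0.01198 = 4.552 mmol/kg
CA = (α₁ + 2α₂)·DIC = (0.9518 + 2×0.03619) × 4.552 = 4.66 mmol/kg

CA = 4.66 mmol/kg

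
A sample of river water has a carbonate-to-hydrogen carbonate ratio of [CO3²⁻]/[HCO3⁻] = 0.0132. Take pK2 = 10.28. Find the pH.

From K2 = [H⁺][CO3²⁻]/[HCO3⁻]:  pH = pK2 + log₁₀([CO3²⁻]/[HCO3⁻])
log₁₀(0.0132) = -1.879
pH = 10.28 + (-1.879) = 8.40

pH = 8.40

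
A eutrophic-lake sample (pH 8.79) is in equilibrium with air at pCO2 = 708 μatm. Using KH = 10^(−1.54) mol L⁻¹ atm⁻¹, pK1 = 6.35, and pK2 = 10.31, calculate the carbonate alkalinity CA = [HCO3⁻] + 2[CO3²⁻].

[CO2*] = KH · pCO2 = 10^(−1.54) × 708×10^-6 = 2.042×10^-5 mol/L
α₀ = 1/(1 + K1/[H⁺] + K1K2/[H⁺]²) = 1/(1 + 10^+2.44 + 10^+0.92) = 0.003512
DIC = [CO2*]/α₀ = 2.042×10^-5 / 0.003512 = 5.814 mmol/L
CA = (α₁ + 2α₂)·DIC = (0.9673 + 2×0.02921) × 5.814 = 5.96 mmol/L

CA = 5.96 mmol/L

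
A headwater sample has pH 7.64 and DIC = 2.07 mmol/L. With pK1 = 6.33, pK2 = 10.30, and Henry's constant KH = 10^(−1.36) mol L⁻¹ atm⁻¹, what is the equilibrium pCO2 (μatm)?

pCO2 = 2210 μatm

α₀ = 1 / (1 + K1/[H⁺] + K1K2/[H⁺]²) = 1 / (1 + 10^+1.31 + 10^-1.35)
   = 1 / (1 + 20.417 + 0.044668) = 1/21.462 = 0.04659
[CO2*] = α₀ × DIC = 0.04659 × 2.07 = 0.09645 mmol/L
pCO2 = [CO2*]/KH = 9.645×10^-5 / 4.365×10^-2 = 2210 μatm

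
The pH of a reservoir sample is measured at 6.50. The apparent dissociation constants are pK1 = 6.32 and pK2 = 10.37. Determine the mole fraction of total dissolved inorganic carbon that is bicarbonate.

α₁ = 1 / (1 + [H⁺]/K1 + K2/[H⁺]) = 1 / (1 + 10^-0.18 + 10^-3.87)
   = 1 / (1 + 0.66069 + 0.00013490) = 1/1.6608 = 0.6021

α₁ = 0.602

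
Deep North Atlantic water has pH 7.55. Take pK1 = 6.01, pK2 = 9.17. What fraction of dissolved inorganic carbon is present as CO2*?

α₀ = 0.0274

α₀ = 1 / (1 + K1/[H⁺] + K1K2/[H⁺]²) = 1 / (1 + 10^+1.54 + 10^-0.08)
   = 1 / (1 + 34.674 + 0.83176) = 1/36.505 = 0.02739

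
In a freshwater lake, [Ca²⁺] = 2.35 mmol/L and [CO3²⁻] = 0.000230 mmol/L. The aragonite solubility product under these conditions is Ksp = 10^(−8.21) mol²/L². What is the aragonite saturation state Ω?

Ksp = 10^(−8.21) = 6.166×10^-9
Ω = [Ca²⁺][CO3²⁻]/Ksp = (2.35×10^-3)(0.000230×10^-3) / 6.166×10^-9 = 0.0877

Ω = 0.0877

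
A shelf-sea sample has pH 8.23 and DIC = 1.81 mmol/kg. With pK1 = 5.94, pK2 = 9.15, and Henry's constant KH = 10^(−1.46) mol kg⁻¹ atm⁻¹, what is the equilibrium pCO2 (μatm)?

α₀ = 1 / (1 + K1/[H⁺] + K1K2/[H⁺]²) = 1 / (1 + 10^+2.29 + 10^+1.37)
   = 1 / (1 + 194.98 + 23.442) = 1/219.43 = 0.004557
[CO2*] = α₀ × DIC = 0.004557 × 1.81 = 0.008249 mmol/kg = 8.249 μmol/kg
pCO2 = [CO2*]/KH = 8.249×10^-6 / 3.467×10^-2 = 238 μatm

pCO2 = 238 μatm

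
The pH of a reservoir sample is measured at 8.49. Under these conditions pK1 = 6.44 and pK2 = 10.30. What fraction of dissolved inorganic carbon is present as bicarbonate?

α₁ = 0.976

α₁ = 1 / (1 + [H⁺]/K1 + K2/[H⁺]) = 1 / (1 + 10^-2.05 + 10^-1.81)
   = 1 / (1 + 0.0089125 + 0.015488) = 1/1.0244 = 0.9762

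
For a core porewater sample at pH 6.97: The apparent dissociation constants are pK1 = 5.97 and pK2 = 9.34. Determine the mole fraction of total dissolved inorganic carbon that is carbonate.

α₂ = 0.00386

α₂ = 1 / (1 + [H⁺]/K2 + [H⁺]²/(K1K2)) = 1 / (1 + 10^+2.37 + 10^+1.37)
   = 1 / (1 + 234.42 + 23.442) = 1/258.87 = 0.003863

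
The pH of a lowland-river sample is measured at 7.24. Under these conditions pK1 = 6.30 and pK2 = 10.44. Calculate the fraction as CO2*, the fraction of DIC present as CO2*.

α₀ = 1 / (1 + K1/[H⁺] + K1K2/[H⁺]²) = 1 / (1 + 10^+0.94 + 10^-2.26)
   = 1 / (1 + 8.7096 + 0.0054954) = 1/9.7151 = 0.1029

α₀ = 0.103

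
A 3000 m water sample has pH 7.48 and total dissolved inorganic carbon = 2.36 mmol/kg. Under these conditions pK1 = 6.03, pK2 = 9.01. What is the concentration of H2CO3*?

α₀ = 1 / (1 + K1/[H⁺] + K1K2/[H⁺]²) = 1 / (1 + 10^+1.45 + 10^-0.08)
   = 1 / (1 + 28.184 + 0.83176) = 1/30.016 = 0.03332
[CO2*] = α₀ × DIC = 0.03332 × 2.36 = 0.0786 mmol/kg

[CO2*] = 0.0786 mmol/kg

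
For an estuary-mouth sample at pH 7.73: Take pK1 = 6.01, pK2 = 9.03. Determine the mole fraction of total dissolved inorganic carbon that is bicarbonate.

α₁ = 0.935

α₁ = 1 / (1 + [H⁺]/K1 + K2/[H⁺]) = 1 / (1 + 10^-1.72 + 10^-1.30)
   = 1 / (1 + 0.019055 + 0.050119) = 1/1.0692 = 0.9353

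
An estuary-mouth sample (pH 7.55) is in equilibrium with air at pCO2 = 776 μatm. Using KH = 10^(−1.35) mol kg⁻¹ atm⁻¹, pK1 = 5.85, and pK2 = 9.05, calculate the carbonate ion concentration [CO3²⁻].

[CO2*] = KH · pCO2 = 10^(−1.35) × 776×10^-6 = 3.466×10^-5 mol/kg
α₀ = 1/(1 + K1/[H⁺] + K1K2/[H⁺]²) = 1/(1 + 10^+1.70 + 10^+0.20) = 0.01897
DIC = [CO2*]/α₀ = 3.466×10^-5 / 0.01897 = 1.827 mmol/kg
[CO3²⁻] = α₂·DIC; α₂ = 0.03007, so [CO3²⁻] = 0.03007 × 1.827 = 0.0549 mmol/kg

[CO3²⁻] = 0.0549 mmol/kg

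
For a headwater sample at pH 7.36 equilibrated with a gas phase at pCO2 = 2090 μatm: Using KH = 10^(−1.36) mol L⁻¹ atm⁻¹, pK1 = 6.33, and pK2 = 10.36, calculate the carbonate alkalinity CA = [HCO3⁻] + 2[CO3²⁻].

CA = 0.980 mmol/L

[CO2*] = KH · pCO2 = 10^(−1.36) × 2090×10^-6 = 9.123×10^-5 mol/L
α₀ = 1/(1 + K1/[H⁺] + K1K2/[H⁺]²) = 1/(1 + 10^+1.03 + 10^-1.97) = 0.08528
DIC = [CO2*]/α₀ = 9.123×10^-5 / 0.08528 = 1.070 mmol/L
CA = (α₁ + 2α₂)·DIC = (0.9138 + 2×0.0009138) × 1.070 = 0.980 mmol/L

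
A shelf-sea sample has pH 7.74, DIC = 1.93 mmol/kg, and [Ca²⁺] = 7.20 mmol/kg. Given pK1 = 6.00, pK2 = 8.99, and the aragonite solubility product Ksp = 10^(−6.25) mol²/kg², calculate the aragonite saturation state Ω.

Ω = 1.29

α₂ = 1 / (1 + [H⁺]/K2 + [H⁺]²/(K1K2)) = 1 / (1 + 10^+1.25 + 10^-0.49)
   = 1 / (1 + 17.783 + 0.32359) = 1/19.106 = 0.05234
[CO3²⁻] = α₂ × DIC = 0.05234 × 1.93 = 0.1010 mmol/kg
Ksp = 10^(−6.25) = 5.623×10^-7
Ω = [Ca²⁺][CO3²⁻]/Ksp = (7.20×10^-3)(1.010×10^-4) / 5.623×10^-7 = 1.29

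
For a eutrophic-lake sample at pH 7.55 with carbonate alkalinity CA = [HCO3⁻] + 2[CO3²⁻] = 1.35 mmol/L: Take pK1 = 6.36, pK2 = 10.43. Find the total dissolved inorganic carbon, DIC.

CA = [HCO3⁻] + 2[CO3²⁻] = (α₁ + 2α₂)·DIC
At pH 7.55: [H⁺]/K1 = 10^-1.19 = 0.064565, K2/[H⁺] = 10^-2.88 = 0.0013183
α₁ = 1/(1 + 0.064565 + 0.0013183) = 1/1.0659 = 0.9382; α₂ = α₁·K2/[H⁺] = 0.001237
α₁ + 2α₂ = 0.9407
DIC = CA / (α₁ + 2α₂) = 1.35 / 0.9407 = 1.44 mmol/L

DIC = 1.44 mmol/L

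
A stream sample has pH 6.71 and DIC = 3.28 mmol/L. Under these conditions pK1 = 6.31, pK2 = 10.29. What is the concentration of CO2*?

[CO2*] = 0.934 mmol/L

α₀ = 1 / (1 + K1/[H⁺] + K1K2/[H⁺]²) = 1 / (1 + 10^+0.40 + 10^-3.18)
   = 1 / (1 + 2.5119 + 0.00066069) = 1/3.5125 = 0.2847
[CO2*] = α₀ × DIC = 0.2847 × 3.28 = 0.934 mmol/L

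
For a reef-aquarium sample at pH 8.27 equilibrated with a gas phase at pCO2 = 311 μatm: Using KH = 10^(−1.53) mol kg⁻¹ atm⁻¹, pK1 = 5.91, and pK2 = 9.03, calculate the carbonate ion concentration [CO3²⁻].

[CO3²⁻] = 0.365 mmol/kg

[CO2*] = KH · pCO2 = 10^(−1.53) × 311×10^-6 = 9.178×10^-6 mol/kg
α₀ = 1/(1 + K1/[H⁺] + K1K2/[H⁺]²) = 1/(1 + 10^+2.36 + 10^+1.60) = 0.003705
DIC = [CO2*]/α₀ = 9.178×10^-6 / 0.003705 = 2.477 mmol/kg
[CO3²⁻] = α₂·DIC; α₂ = 0.1475, so [CO3²⁻] = 0.1475 × 2.477 = 0.365 mmol/kg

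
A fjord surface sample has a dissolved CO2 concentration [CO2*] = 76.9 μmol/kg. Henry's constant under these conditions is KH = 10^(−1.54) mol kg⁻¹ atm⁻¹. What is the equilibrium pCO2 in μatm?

KH = 10^(−1.54) = 2.884×10^-2 mol kg⁻¹ atm⁻¹
pCO2 = [CO2*]/KH = 76.9×10^-6 / 2.884×10^-2 = 2.67×10^-3 atm = 2670 μatm

pCO2 = 2670 μatm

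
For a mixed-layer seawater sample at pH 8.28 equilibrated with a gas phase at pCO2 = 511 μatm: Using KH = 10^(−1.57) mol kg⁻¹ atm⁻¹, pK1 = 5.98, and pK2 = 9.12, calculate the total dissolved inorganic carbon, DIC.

[CO2*] = KH · pCO2 = 10^(−1.57) × 511×10^-6 = 1.375×10^-5 mol/kg
α₀ = 1/(1 + K1/[H⁺] + K1K2/[H⁺]²) = 1/(1 + 10^+2.30 + 10^+1.46) = 0.004360
DIC = [CO2*]/α₀ = 1.375×10^-5 / 0.004360 = 3.15 mmol/kg

DIC = 3.15 mmol/kg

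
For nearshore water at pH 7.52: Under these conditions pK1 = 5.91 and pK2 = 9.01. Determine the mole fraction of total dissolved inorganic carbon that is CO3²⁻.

α₂ = 1 / (1 + [H⁺]/K2 + [H⁺]²/(K1K2)) = 1 / (1 + 10^+1.49 + 10^-0.12)
   = 1 / (1 + 30.903 + 0.75858) = 1/32.662 = 0.03062

α₂ = 0.0306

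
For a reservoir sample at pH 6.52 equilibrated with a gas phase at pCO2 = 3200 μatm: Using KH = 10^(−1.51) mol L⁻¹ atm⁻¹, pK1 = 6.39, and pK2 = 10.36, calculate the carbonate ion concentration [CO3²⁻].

[CO2*] = KH · pCO2 = 10^(−1.51) × 3200×10^-6 = 9.889×10^-5 mol/L
α₀ = 1/(1 + K1/[H⁺] + K1K2/[H⁺]²) = 1/(1 + 10^+0.13 + 10^-3.71) = 0.4257
DIC = [CO2*]/α₀ = 9.889×10^-5 / 0.4257 = 0.2323 mmol/L
[CO3²⁻] = α₂·DIC; α₂ = 8.300×10^-5, so [CO3²⁻] = 8.300×10^-5 × 0.2323 = 1.93×10^-5 mmol/L = 0.0193 μmol/L

[CO3²⁻] = 0.0193 μmol/L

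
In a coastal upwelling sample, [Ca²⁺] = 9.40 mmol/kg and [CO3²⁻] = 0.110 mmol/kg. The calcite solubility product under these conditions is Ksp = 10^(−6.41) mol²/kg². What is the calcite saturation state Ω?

Ω = 2.66

Ksp = 10^(−6.41) = 3.890×10^-7
Ω = [Ca²⁺][CO3²⁻]/Ksp = (9.40×10^-3)(0.110×10^-3) / 3.890×10^-7 = 2.66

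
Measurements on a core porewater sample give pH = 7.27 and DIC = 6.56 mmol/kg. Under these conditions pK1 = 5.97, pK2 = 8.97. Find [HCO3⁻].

α₁ = 1 / (1 + [H⁺]/K1 + K2/[H⁺]) = 1 / (1 + 10^-1.30 + 10^-1.70)
   = 1 / (1 + 0.050119 + 0.019953) = 1/1.0701 = 0.9345
[HCO3⁻] = α₁ × DIC = 0.9345 × 6.56 = 6.13 mmol/kg

[HCO3⁻] = 6.13 mmol/kg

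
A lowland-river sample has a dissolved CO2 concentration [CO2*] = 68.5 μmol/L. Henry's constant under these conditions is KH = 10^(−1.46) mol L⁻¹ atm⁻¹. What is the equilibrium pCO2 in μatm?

KH = 10^(−1.46) = 3.467×10^-2 mol L⁻¹ atm⁻¹
pCO2 = [CO2*]/KH = 68.5×10^-6 / 3.467×10^-2 = 1.98×10^-3 atm = 1980 μatm

pCO2 = 1980 μatm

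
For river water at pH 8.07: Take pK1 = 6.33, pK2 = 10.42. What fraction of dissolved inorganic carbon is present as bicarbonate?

α₁ = 0.978

α₁ = 1 / (1 + [H⁺]/K1 + K2/[H⁺]) = 1 / (1 + 10^-1.74 + 10^-2.35)
   = 1 / (1 + 0.018197 + 0.0044668) = 1/1.0227 = 0.9778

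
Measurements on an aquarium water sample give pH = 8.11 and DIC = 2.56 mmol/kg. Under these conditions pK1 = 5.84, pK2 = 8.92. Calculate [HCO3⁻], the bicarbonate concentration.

α₁ = 1 / (1 + [H⁺]/K1 + K2/[H⁺]) = 1 / (1 + 10^-2.27 + 10^-0.81)
   = 1 / (1 + 0.0053703 + 0.15488) = 1/1.1603 = 0.8619
[HCO3⁻] = α₁ × DIC = 0.8619 × 2.56 = 2.21 mmol/kg

[HCO3⁻] = 2.21 mmol/kg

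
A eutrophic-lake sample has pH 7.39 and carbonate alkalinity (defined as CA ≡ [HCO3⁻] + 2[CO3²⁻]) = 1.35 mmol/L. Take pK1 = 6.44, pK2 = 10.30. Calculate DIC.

DIC = 1.50 mmol/L

CA = [HCO3⁻] + 2[CO3²⁻] = (α₁ + 2α₂)·DIC
At pH 7.39: [H⁺]/K1 = 10^-0.95 = 0.11220, K2/[H⁺] = 10^-2.91 = 0.0012303
α₁ = 1/(1 + 0.11220 + 0.0012303) = 1/1.1134 = 0.8981; α₂ = α₁·K2/[H⁺] = 0.001105
α₁ + 2α₂ = 0.9003
DIC = CA / (α₁ + 2α₂) = 1.35 / 0.9003 = 1.50 mmol/L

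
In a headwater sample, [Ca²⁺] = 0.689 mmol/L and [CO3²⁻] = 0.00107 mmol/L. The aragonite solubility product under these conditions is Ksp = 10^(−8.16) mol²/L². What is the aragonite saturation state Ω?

Ω = 0.107

Ksp = 10^(−8.16) = 6.918×10^-9
Ω = [Ca²⁺][CO3²⁻]/Ksp = (0.689×10^-3)(0.00107×10^-3) / 6.918×10^-9 = 0.107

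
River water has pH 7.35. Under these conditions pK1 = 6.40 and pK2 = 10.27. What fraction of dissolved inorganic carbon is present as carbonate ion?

α₂ = 0.00108

α₂ = 1 / (1 + [H⁺]/K2 + [H⁺]²/(K1K2)) = 1 / (1 + 10^+2.92 + 10^+1.97)
   = 1 / (1 + 831.76 + 93.325) = 1/926.09 = 0.001080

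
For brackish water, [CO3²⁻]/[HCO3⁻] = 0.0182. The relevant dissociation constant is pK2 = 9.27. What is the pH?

From K2 = [H⁺][CO3²⁻]/[HCO3⁻]:  pH = pK2 + log₁₀([CO3²⁻]/[HCO3⁻])
log₁₀(0.0182) = -1.740
pH = 9.27 + (-1.740) = 7.53

pH = 7.53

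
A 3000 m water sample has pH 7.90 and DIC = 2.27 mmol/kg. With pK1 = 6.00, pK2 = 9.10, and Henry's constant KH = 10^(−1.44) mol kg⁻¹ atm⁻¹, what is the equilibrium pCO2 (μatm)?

α₀ = 1 / (1 + K1/[H⁺] + K1K2/[H⁺]²) = 1 / (1 + 10^+1.90 + 10^+0.70)
   = 1 / (1 + 79.433 + 5.0119) = 1/85.445 = 0.01170
[CO2*] = α₀ × DIC = 0.01170 × 2.27 = 0.02657 mmol/kg
pCO2 = [CO2*]/KH = 2.657×10^-5 / 3.631×10^-2 = 732 μatm

pCO2 = 732 μatm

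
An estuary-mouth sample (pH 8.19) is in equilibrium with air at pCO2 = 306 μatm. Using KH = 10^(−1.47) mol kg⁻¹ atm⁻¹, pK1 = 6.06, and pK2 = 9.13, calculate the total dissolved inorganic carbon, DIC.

[CO2*] = KH · pCO2 = 10^(−1.47) × 306×10^-6 = 1.037×10^-5 mol/kg
α₀ = 1/(1 + K1/[H⁺] + K1K2/[H⁺]²) = 1/(1 + 10^+2.13 + 10^+1.19) = 0.006606
DIC = [CO2*]/α₀ = 1.037×10^-5 / 0.006606 = 1.57 mmol/kg

DIC = 1.57 mmol/kg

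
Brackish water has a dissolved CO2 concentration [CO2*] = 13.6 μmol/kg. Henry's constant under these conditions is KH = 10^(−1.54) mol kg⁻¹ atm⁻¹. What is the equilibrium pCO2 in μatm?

pCO2 = 472 μatm

KH = 10^(−1.54) = 2.884×10^-2 mol kg⁻¹ atm⁻¹
pCO2 = [CO2*]/KH = 13.6×10^-6 / 2.884×10^-2 = 4.72×10^-4 atm = 472 μatm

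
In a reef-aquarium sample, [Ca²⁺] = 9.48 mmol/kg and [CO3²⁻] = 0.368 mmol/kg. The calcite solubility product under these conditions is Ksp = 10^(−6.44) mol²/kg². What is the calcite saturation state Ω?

Ω = 9.61

Ksp = 10^(−6.44) = 3.631×10^-7
Ω = [Ca²⁺][CO3²⁻]/Ksp = (9.48×10^-3)(0.368×10^-3) / 3.631×10^-7 = 9.61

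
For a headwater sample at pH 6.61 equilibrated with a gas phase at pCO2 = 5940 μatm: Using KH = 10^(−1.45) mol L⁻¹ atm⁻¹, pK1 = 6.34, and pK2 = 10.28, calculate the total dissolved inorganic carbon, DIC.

DIC = 0.603 mmol/L

[CO2*] = KH · pCO2 = 10^(−1.45) × 5940×10^-6 = 2.108×10^-4 mol/L
α₀ = 1/(1 + K1/[H⁺] + K1K2/[H⁺]²) = 1/(1 + 10^+0.27 + 10^-3.40) = 0.3493
DIC = [CO2*]/α₀ = 2.108×10^-4 / 0.3493 = 0.603 mmol/L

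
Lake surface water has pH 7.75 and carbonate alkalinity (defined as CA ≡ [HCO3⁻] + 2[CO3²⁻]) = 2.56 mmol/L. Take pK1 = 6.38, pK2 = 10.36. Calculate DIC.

DIC = 2.66 mmol/L

CA = [HCO3⁻] + 2[CO3²⁻] = (α₁ + 2α₂)·DIC
At pH 7.75: [H⁺]/K1 = 10^-1.37 = 0.042658, K2/[H⁺] = 10^-2.61 = 0.0024547
α₁ = 1/(1 + 0.042658 + 0.0024547) = 1/1.0451 = 0.9568; α₂ = α₁·K2/[H⁺] = 0.002349
α₁ + 2α₂ = 0.9615
DIC = CA / (α₁ + 2α₂) = 2.56 / 0.9615 = 2.66 mmol/L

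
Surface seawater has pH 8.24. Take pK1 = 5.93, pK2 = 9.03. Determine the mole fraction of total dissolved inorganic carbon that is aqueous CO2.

α₀ = 0.00420

α₀ = 1 / (1 + K1/[H⁺] + K1K2/[H⁺]²) = 1 / (1 + 10^+2.31 + 10^+1.52)
   = 1 / (1 + 204.17 + 33.113) = 1/238.29 = 0.004197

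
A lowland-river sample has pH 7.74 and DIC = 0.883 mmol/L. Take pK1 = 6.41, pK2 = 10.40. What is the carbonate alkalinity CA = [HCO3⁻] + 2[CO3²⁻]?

CA = [HCO3⁻] + 2[CO3²⁻] = (α₁ + 2α₂)·DIC
At pH 7.74: [H⁺]/K1 = 10^-1.33 = 0.046774, K2/[H⁺] = 10^-2.66 = 0.0021878
α₁ = 1/(1 + 0.046774 + 0.0021878) = 1/1.0490 = 0.9533; α₂ = α₁·K2/[H⁺] = 0.002086
α₁ + 2α₂ = 0.9575
CA = 0.9575 × 0.883 = 0.845 mmol/L

CA = 0.845 mmol/L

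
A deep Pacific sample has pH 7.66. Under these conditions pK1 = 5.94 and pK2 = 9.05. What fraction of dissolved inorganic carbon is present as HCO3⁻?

α₁ = 0.944

α₁ = 1 / (1 + [H⁺]/K1 + K2/[H⁺]) = 1 / (1 + 10^-1.72 + 10^-1.39)
   = 1 / (1 + 0.019055 + 0.040738) = 1/1.0598 = 0.9436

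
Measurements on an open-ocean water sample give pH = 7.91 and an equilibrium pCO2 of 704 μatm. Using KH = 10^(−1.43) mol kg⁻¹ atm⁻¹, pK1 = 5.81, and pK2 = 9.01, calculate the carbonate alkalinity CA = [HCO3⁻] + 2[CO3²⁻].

[CO2*] = KH · pCO2 = 10^(−1.43) × 704×10^-6 = 2.616×10^-5 mol/kg
α₀ = 1/(1 + K1/[H⁺] + K1K2/[H⁺]²) = 1/(1 + 10^+2.10 + 10^+1.00) = 0.007305
DIC = [CO2*]/α₀ = 2.616×10^-5 / 0.007305 = 3.581 mmol/kg
CA = (α₁ + 2α₂)·DIC = (0.9196 + 2×0.07305) × 3.581 = 3.82 mmol/kg

CA = 3.82 mmol/kg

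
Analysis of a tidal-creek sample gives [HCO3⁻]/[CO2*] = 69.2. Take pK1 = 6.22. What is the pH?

pH = 8.06

From K1 = [H⁺][HCO3⁻]/[CO2*]:  pH = pK1 + log₁₀([HCO3⁻]/[CO2*])
log₁₀(69.2) = +1.840
pH = 6.22 + (+1.840) = 8.06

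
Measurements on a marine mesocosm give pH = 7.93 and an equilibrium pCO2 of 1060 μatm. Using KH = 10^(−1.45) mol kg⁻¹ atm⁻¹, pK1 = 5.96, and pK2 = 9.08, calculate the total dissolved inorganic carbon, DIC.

DIC = 3.80 mmol/kg

[CO2*] = KH · pCO2 = 10^(−1.45) × 1060×10^-6 = 3.761×10^-5 mol/kg
α₀ = 1/(1 + K1/[H⁺] + K1K2/[H⁺]²) = 1/(1 + 10^+1.97 + 10^+0.82) = 0.009908
DIC = [CO2*]/α₀ = 3.761×10^-5 / 0.009908 = 3.80 mmol/kg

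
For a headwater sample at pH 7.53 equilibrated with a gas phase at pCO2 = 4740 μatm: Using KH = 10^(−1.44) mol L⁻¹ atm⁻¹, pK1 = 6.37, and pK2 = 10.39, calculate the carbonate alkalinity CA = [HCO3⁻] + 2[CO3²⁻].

[CO2*] = KH · pCO2 = 10^(−1.44) × 4740×10^-6 = 1.721×10^-4 mol/L
α₀ = 1/(1 + K1/[H⁺] + K1K2/[H⁺]²) = 1/(1 + 10^+1.16 + 10^-1.70) = 0.06462
DIC = [CO2*]/α₀ = 1.721×10^-4 / 0.06462 = 2.663 mmol/L
CA = (α₁ + 2α₂)·DIC = (0.9341 + 2×0.001289) × 2.663 = 2.49 mmol/L

CA = 2.49 mmol/L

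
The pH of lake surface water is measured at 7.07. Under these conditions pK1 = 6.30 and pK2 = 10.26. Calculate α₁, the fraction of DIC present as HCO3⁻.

α₁ = 1 / (1 + [H⁺]/K1 + K2/[H⁺]) = 1 / (1 + 10^-0.77 + 10^-3.19)
   = 1 / (1 + 0.16982 + 0.00064565) = 1/1.1705 = 0.8544

α₁ = 0.854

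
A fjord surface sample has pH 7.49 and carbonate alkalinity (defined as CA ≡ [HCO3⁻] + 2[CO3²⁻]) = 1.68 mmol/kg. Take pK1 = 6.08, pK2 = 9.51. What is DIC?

CA = [HCO3⁻] + 2[CO3²⁻] = (α₁ + 2α₂)·DIC
At pH 7.49: [H⁺]/K1 = 10^-1.41 = 0.038905, K2/[H⁺] = 10^-2.02 = 0.0095499
α₁ = 1/(1 + 0.038905 + 0.0095499) = 1/1.0485 = 0.9538; α₂ = α₁·K2/[H⁺] = 0.009109
α₁ + 2α₂ = 0.9720
DIC = CA / (α₁ + 2α₂) = 1.68 / 0.9720 = 1.73 mmol/kg

DIC = 1.73 mmol/kg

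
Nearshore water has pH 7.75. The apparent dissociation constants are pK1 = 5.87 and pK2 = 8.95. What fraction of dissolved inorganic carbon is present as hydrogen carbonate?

α₁ = 1 / (1 + [H⁺]/K1 + K2/[H⁺]) = 1 / (1 + 10^-1.88 + 10^-1.20)
   = 1 / (1 + 0.013183 + 0.063096) = 1/1.0763 = 0.9291

α₁ = 0.929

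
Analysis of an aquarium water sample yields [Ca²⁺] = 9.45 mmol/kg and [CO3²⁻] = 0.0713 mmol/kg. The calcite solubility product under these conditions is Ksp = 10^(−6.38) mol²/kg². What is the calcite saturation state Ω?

Ω = 1.62

Ksp = 10^(−6.38) = 4.169×10^-7
Ω = [Ca²⁺][CO3²⁻]/Ksp = (9.45×10^-3)(0.0713×10^-3) / 4.169×10^-7 = 1.62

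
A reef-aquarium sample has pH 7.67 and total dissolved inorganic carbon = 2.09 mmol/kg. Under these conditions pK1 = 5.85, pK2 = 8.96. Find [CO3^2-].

[CO3²⁻] = 0.101 mmol/kg

α₂ = 1 / (1 + [H⁺]/K2 + [H⁺]²/(K1K2)) = 1 / (1 + 10^+1.29 + 10^-0.53)
   = 1 / (1 + 19.498 + 0.29512) = 1/20.794 = 0.04809
[CO3²⁻] = α₂ × DIC = 0.04809 × 2.09 = 0.101 mmol/kg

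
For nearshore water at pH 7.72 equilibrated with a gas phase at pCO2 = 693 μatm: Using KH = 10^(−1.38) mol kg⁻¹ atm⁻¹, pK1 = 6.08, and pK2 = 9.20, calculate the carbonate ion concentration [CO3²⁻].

[CO2*] = KH · pCO2 = 10^(−1.38) × 693×10^-6 = 2.889×10^-5 mol/kg
α₀ = 1/(1 + K1/[H⁺] + K1K2/[H⁺]²) = 1/(1 + 10^+1.64 + 10^+0.16) = 0.02169
DIC = [CO2*]/α₀ = 2.889×10^-5 / 0.02169 = 1.332 mmol/kg
[CO3²⁻] = α₂·DIC; α₂ = 0.03136, so [CO3²⁻] = 0.03136 × 1.332 = 0.0418 mmol/kg

[CO3²⁻] = 0.0418 mmol/kg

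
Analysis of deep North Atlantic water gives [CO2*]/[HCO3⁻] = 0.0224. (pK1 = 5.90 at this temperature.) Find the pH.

pH = 7.55

From K1 = [H⁺][HCO3⁻]/[CO2*]:  pH = pK1 − log₁₀([CO2*]/[HCO3⁻])
log₁₀(0.0224) = -1.650
pH = 5.90 − (-1.650) = 7.55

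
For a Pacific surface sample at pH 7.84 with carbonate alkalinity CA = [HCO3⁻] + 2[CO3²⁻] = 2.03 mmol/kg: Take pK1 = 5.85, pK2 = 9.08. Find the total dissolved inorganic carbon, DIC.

DIC = 1.94 mmol/kg

CA = [HCO3⁻] + 2[CO3²⁻] = (α₁ + 2α₂)·DIC
At pH 7.84: [H⁺]/K1 = 10^-1.99 = 0.010233, K2/[H⁺] = 10^-1.24 = 0.057544
α₁ = 1/(1 + 0.010233 + 0.057544) = 1/1.0678 = 0.9365; α₂ = α₁·K2/[H⁺] = 0.05389
α₁ + 2α₂ = 1.0443
DIC = CA / (α₁ + 2α₂) = 2.03 / 1.0443 = 1.94 mmol/kg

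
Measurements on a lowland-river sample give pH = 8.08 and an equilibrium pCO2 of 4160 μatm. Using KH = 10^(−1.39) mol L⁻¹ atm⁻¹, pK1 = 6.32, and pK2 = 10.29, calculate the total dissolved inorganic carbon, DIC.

DIC = 9.98 mmol/L

[CO2*] = KH · pCO2 = 10^(−1.39) × 4160×10^-6 = 1.695×10^-4 mol/L
α₀ = 1/(1 + K1/[H⁺] + K1K2/[H⁺]²) = 1/(1 + 10^+1.76 + 10^-0.45) = 0.01698
DIC = [CO2*]/α₀ = 1.695×10^-4 / 0.01698 = 9.98 mmol/L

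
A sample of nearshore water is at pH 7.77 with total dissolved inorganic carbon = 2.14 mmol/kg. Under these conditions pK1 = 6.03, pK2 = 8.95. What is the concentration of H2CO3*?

[CO2*] = 0.0359 mmol/kg

α₀ = 1 / (1 + K1/[H⁺] + K1K2/[H⁺]²) = 1 / (1 + 10^+1.74 + 10^+0.56)
   = 1 / (1 + 54.954 + 3.6308) = 1/59.585 = 0.01678
[CO2*] = α₀ × DIC = 0.01678 × 2.14 = 0.0359 mmol/kg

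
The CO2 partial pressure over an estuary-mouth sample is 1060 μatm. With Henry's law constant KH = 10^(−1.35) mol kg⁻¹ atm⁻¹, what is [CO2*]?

[CO2*] = 47.3 μmol/kg

KH = 10^(−1.35) = 4.467×10^-2 mol kg⁻¹ atm⁻¹
[CO2*] = KH · pCO2 = 4.467×10^-2 × 1060×10^-6 atm = 4.73×10^-5 mol/kg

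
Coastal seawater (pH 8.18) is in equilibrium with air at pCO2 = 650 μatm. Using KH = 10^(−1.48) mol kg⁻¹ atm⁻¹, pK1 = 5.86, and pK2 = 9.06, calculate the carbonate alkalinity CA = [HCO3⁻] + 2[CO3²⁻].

[CO2*] = KH · pCO2 = 10^(−1.48) × 650×10^-6 = 2.152×10^-5 mol/kg
α₀ = 1/(1 + K1/[H⁺] + K1K2/[H⁺]²) = 1/(1 + 10^+2.32 + 10^+1.44) = 0.004211
DIC = [CO2*]/α₀ = 2.152×10^-5 / 0.004211 = 5.111 mmol/kg
CA = (α₁ + 2α₂)·DIC = (0.8798 + 2×0.1160) × 5.111 = 5.68 mmol/kg

CA = 5.68 mmol/kg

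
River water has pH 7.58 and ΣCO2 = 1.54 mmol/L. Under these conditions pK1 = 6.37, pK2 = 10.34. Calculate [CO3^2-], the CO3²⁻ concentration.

α₂ = 1 / (1 + [H⁺]/K2 + [H⁺]²/(K1K2)) = 1 / (1 + 10^+2.76 + 10^+1.55)
   = 1 / (1 + 575.44 + 35.481) = 1/611.92 = 0.001634
[CO3²⁻] = α₂ × DIC = 0.001634 × 1.54 = 0.00252 mmol/L = 2.52 μmol/L

[CO3²⁻] = 2.52 μmol/L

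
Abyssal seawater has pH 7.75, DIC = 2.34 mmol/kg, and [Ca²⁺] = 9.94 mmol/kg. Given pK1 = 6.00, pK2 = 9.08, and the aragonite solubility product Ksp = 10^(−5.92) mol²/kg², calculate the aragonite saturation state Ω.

Ω = 0.850

α₂ = 1 / (1 + [H⁺]/K2 + [H⁺]²/(K1K2)) = 1 / (1 + 10^+1.33 + 10^-0.42)
   = 1 / (1 + 21.380 + 0.38019) = 1/22.760 = 0.04394
[CO3²⁻] = α₂ × DIC = 0.04394 × 2.34 = 0.1028 mmol/kg
Ksp = 10^(−5.92) = 1.202×10^-6
Ω = [Ca²⁺][CO3²⁻]/Ksp = (9.94×10^-3)(1.028×10^-4) / 1.202×10^-6 = 0.850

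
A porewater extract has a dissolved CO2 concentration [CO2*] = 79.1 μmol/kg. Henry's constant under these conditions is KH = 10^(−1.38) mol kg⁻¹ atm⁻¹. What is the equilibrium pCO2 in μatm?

pCO2 = 1900 μatm

KH = 10^(−1.38) = 4.169×10^-2 mol kg⁻¹ atm⁻¹
pCO2 = [CO2*]/KH = 79.1×10^-6 / 4.169×10^-2 = 1.90×10^-3 atm = 1900 μatm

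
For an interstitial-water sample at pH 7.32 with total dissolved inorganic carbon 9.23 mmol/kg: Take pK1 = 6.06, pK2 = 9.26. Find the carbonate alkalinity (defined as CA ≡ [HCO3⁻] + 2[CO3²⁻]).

CA = [HCO3⁻] + 2[CO3²⁻] = (α₁ + 2α₂)·DIC
At pH 7.32: [H⁺]/K1 = 10^-1.26 = 0.054954, K2/[H⁺] = 10^-1.94 = 0.011482
α₁ = 1/(1 + 0.054954 + 0.011482) = 1/1.0664 = 0.9377; α₂ = α₁·K2/[H⁺] = 0.01077
α₁ + 2α₂ = 0.9592
CA = 0.9592 × 9.23 = 8.85 mmol/kg

CA = 8.85 mmol/kg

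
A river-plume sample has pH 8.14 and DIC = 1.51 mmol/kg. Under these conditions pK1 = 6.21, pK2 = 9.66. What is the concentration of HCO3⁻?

α₁ = 1 / (1 + [H⁺]/K1 + K2/[H⁺]) = 1 / (1 + 10^-1.93 + 10^-1.52)
   = 1 / (1 + 0.011749 + 0.030200) = 1/1.0419 = 0.9597
[HCO3⁻] = α₁ × DIC = 0.9597 × 1.51 = 1.45 mmol/kg

[HCO3⁻] = 1.45 mmol/kg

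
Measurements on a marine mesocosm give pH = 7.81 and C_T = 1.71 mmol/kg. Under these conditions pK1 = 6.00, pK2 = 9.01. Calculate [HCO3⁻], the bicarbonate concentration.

α₁ = 1 / (1 + [H⁺]/K1 + K2/[H⁺]) = 1 / (1 + 10^-1.81 + 10^-1.20)
   = 1 / (1 + 0.015488 + 0.063096) = 1/1.0786 = 0.9271
[HCO3⁻] = α₁ × DIC = 0.9271 × 1.71 = 1.59 mmol/kg

[HCO3⁻] = 1.59 mmol/kg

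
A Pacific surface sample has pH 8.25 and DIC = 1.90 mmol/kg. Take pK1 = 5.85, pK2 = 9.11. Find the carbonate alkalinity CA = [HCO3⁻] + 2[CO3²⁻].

CA = 2.12 mmol/kg

CA = [HCO3⁻] + 2[CO3²⁻] = (α₁ + 2α₂)·DIC
At pH 8.25: [H⁺]/K1 = 10^-2.40 = 0.0039811, K2/[H⁺] = 10^-0.86 = 0.13804
α₁ = 1/(1 + 0.0039811 + 0.13804) = 1/1.1420 = 0.8756; α₂ = α₁·K2/[H⁺] = 0.1209
α₁ + 2α₂ = 1.1174
CA = 1.1174 × 1.90 = 2.12 mmol/kg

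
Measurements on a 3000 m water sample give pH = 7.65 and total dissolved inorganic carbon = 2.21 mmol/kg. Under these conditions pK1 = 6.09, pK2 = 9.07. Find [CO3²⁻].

α₂ = 1 / (1 + [H⁺]/K2 + [H⁺]²/(K1K2)) = 1 / (1 + 10^+1.42 + 10^-0.14)
   = 1 / (1 + 26.303 + 0.72444) = 1/28.027 = 0.03568
[CO3²⁻] = α₂ × DIC = 0.03568 × 2.21 = 0.0789 mmol/kg

[CO3²⁻] = 0.0789 mmol/kg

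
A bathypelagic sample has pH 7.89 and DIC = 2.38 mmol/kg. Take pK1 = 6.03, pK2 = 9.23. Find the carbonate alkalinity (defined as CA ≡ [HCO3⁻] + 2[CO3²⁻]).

CA = [HCO3⁻] + 2[CO3²⁻] = (α₁ + 2α₂)·DIC
At pH 7.89: [H⁺]/K1 = 10^-1.86 = 0.013804, K2/[H⁺] = 10^-1.34 = 0.045709
α₁ = 1/(1 + 0.013804 + 0.045709) = 1/1.0595 = 0.9438; α₂ = α₁·K2/[H⁺] = 0.04314
α₁ + 2α₂ = 1.0301
CA = 1.0301 × 2.38 = 2.45 mmol/kg

CA = 2.45 mmol/kg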